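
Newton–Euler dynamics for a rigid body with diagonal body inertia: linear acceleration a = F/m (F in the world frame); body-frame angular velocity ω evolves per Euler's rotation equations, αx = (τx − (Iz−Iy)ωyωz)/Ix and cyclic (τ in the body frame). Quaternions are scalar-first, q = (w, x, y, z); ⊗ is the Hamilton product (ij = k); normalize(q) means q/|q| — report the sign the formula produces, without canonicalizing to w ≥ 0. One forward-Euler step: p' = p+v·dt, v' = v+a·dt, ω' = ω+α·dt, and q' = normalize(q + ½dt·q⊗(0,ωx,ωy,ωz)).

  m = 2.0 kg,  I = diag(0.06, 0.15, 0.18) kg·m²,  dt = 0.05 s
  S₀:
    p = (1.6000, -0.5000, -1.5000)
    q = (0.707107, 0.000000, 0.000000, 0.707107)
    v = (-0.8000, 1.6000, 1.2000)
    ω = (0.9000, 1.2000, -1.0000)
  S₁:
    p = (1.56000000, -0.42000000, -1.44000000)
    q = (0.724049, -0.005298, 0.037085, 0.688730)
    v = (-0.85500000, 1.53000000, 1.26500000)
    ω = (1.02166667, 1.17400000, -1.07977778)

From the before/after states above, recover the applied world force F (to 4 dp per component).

v₁ − v₀ = (-0.05500000, -0.07000000, 0.06500000)
F = m·Δv/dt = (-2.2000, -2.8000, 2.6000)

F = (-2.2000, -2.8000, 2.6000)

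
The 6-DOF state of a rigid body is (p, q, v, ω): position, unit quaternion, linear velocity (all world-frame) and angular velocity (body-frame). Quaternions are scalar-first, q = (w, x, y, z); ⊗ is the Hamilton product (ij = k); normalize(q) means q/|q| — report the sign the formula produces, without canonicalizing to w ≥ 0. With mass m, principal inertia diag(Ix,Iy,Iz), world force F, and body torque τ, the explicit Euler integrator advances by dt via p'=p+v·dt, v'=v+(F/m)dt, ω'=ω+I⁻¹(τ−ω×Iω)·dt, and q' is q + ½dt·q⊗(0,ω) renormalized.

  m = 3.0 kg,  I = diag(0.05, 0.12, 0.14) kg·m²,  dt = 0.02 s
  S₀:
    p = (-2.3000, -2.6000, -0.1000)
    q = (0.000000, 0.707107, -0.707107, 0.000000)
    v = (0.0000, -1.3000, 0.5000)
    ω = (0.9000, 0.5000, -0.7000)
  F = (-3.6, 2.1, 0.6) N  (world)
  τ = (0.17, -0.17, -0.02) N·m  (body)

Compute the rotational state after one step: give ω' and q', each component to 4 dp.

ω' = (0.9708, 0.4622, -0.7074)
q' = (-0.0028, 0.7120, -0.7021, 0.0099)

precession coupling ω×(Iω) = (-0.0070, 0.0567, 0.0315)
α = I⁻¹(τ − ω×Iω) = (3.5400, -1.8892, -0.3679)
ω' = ω + α·dt = (0.9708, 0.4622, -0.7074)
2q̇ = q⊗(0,ω) = (-0.2828428, 0.4949749, 0.4949749, 0.9899498)
updated quaternion q' = (-0.0028, 0.7120, -0.7021, 0.0099)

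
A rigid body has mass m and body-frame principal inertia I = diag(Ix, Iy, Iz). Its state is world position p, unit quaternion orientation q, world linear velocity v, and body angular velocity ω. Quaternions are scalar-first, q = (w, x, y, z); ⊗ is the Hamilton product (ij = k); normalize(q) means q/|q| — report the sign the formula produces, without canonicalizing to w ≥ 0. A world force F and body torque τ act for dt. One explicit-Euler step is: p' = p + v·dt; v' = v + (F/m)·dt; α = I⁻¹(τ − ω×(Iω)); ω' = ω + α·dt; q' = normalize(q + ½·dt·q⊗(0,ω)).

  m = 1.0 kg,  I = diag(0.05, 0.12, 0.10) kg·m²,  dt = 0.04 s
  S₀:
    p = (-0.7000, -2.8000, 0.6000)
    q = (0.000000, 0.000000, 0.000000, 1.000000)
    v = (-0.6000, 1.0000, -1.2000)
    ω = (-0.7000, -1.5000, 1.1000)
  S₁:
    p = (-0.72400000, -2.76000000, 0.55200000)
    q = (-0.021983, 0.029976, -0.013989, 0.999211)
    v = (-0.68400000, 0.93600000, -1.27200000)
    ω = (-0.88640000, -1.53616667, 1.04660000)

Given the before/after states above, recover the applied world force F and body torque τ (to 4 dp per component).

rate change Δω = (-0.18640000, -0.03616667, -0.05340000)
ω₀×(Iω₀) = (0.0330, 0.0385, 0.0735)
τ = I·(Δω/dt) + ω₀×(Iω₀) = (-0.2000, -0.0700, -0.0600)
Δv = v₁−v₀ = (-0.08400000, -0.06400000, -0.07200000)
applied force F = (-2.1000, -1.6000, -1.8000)

F = (-2.1000, -1.6000, -1.8000)
τ = (-0.2000, -0.0700, -0.0600)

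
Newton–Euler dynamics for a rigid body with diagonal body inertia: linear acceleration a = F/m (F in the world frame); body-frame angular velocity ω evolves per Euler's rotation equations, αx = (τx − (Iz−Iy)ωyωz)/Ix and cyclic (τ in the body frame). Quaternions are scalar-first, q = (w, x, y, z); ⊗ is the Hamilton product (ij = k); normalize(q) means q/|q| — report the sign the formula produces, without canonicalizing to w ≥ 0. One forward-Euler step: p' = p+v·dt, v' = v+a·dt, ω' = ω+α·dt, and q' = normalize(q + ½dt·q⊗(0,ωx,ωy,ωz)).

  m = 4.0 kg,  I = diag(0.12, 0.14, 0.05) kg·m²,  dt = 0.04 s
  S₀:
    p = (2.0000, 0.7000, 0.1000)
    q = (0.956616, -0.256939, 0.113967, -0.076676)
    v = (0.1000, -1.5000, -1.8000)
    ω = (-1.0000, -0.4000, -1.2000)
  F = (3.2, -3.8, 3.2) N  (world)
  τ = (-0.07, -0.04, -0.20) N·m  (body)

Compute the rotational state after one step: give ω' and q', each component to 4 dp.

α = I⁻¹(τ − ω×Iω) = (-0.2233, -0.8857, -4.1600)
new body rate ω' = (-1.0089, -0.4354, -1.3664)
2q̇ = q⊗(0,ω) = (-0.3033634, -1.1240468, -0.6142972, -0.9311966)
updated quaternion q' = (0.9501, -0.2793, 0.1016, -0.0953)

ω' = (-1.0089, -0.4354, -1.3664)
q' = (0.9501, -0.2793, 0.1016, -0.0953)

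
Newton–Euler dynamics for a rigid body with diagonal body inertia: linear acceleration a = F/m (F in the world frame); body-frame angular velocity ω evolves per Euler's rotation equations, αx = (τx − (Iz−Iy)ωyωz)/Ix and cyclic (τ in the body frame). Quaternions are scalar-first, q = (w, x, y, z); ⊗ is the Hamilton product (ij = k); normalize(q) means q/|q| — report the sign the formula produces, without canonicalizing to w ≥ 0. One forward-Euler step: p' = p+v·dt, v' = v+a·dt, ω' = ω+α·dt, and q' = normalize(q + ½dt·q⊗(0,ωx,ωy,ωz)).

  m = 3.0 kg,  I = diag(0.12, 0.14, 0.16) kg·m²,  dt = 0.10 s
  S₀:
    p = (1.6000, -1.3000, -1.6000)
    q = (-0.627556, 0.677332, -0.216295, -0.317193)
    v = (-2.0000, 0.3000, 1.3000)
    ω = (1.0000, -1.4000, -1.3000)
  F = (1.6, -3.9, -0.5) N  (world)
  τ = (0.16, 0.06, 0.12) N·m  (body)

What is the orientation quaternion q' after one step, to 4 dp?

q⊗(0,ω) = (-1.3924959, -0.7904427, 1.4419170, 0.0838530)
updated quaternion q' = (-0.6932, 0.6341, -0.1434, -0.3112)

q' = (-0.6932, 0.6341, -0.1434, -0.3112)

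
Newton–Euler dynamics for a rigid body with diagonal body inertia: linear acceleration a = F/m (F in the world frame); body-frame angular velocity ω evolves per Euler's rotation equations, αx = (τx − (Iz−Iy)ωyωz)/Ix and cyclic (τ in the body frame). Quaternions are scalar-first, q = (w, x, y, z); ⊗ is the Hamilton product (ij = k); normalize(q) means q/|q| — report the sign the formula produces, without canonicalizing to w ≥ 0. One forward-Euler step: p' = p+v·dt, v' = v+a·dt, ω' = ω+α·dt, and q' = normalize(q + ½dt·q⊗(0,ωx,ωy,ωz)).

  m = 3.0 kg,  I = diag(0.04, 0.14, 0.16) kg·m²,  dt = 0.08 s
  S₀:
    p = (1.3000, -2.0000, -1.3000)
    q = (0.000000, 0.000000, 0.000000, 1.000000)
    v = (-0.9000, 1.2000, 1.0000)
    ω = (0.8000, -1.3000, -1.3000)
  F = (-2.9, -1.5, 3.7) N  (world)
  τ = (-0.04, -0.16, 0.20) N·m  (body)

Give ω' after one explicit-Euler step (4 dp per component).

precession coupling ω×(Iω) = (0.0338, 0.1248, -0.1040)
(τ − ω×Iω)/I = (-1.8450, -2.0343, 1.9000)
ω + α·dt = (0.6524, -1.4627, -1.1480)

ω' = (0.6524, -1.4627, -1.1480)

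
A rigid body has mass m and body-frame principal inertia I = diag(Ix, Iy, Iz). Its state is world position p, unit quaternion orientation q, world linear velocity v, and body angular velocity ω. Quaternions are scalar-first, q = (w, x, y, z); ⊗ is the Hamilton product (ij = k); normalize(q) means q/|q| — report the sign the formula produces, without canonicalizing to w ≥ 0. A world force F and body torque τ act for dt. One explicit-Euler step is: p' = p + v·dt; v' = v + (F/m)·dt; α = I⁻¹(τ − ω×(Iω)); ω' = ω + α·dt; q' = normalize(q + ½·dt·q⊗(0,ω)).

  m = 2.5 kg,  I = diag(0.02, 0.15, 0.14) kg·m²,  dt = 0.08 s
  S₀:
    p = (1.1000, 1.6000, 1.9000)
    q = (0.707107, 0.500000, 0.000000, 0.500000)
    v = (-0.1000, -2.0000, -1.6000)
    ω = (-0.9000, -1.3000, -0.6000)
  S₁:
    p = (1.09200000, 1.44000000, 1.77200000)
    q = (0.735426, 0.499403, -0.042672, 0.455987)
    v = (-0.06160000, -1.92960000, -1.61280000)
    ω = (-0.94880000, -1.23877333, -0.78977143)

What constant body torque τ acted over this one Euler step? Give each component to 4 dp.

rate change Δω = (-0.04880000, 0.06122667, -0.18977143)
ω₀×(Iω₀) = (-0.0078, -0.0648, 0.1521)
applied torque τ = (-0.0200, 0.0500, -0.1800)

τ = (-0.0200, 0.0500, -0.1800)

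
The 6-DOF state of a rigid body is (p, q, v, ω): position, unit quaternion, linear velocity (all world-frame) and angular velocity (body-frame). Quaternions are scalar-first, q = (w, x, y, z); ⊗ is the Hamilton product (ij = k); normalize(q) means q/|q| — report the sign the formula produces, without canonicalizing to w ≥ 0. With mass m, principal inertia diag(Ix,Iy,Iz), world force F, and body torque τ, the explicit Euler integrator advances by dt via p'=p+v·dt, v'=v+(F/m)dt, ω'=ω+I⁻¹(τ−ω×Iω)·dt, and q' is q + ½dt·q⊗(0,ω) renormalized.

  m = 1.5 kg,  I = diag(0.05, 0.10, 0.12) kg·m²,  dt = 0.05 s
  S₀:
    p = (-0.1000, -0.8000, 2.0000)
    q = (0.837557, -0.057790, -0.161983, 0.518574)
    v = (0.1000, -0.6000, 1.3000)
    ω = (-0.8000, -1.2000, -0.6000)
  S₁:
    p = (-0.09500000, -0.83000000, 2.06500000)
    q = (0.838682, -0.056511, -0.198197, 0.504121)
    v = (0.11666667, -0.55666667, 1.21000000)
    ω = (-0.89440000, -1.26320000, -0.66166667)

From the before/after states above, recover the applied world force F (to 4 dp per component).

Δv = v₁−v₀ = (0.01666667, 0.04333333, -0.09000000)
F = m·Δv/dt = (0.5000, 1.3000, -2.7000)

F = (0.5000, 1.3000, -2.7000)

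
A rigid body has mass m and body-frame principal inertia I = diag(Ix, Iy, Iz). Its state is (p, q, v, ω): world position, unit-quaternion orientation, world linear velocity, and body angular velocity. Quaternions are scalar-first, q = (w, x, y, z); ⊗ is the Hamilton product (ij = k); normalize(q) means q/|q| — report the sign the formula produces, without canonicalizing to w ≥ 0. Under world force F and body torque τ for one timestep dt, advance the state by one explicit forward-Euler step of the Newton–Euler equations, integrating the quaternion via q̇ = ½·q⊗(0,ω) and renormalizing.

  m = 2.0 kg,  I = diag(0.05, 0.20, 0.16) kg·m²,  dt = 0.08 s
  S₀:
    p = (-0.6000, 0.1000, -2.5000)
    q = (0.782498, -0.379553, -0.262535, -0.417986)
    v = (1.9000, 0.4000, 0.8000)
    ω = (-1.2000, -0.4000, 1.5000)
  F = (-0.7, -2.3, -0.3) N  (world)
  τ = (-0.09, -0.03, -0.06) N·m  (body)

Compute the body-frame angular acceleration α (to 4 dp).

gyro term ω×Iω = (0.0240, 0.1980, 0.0720)
α = I⁻¹(τ − ω×Iω) = (-2.2800, -1.1400, -0.8250)

α = (-2.2800, -1.1400, -0.8250)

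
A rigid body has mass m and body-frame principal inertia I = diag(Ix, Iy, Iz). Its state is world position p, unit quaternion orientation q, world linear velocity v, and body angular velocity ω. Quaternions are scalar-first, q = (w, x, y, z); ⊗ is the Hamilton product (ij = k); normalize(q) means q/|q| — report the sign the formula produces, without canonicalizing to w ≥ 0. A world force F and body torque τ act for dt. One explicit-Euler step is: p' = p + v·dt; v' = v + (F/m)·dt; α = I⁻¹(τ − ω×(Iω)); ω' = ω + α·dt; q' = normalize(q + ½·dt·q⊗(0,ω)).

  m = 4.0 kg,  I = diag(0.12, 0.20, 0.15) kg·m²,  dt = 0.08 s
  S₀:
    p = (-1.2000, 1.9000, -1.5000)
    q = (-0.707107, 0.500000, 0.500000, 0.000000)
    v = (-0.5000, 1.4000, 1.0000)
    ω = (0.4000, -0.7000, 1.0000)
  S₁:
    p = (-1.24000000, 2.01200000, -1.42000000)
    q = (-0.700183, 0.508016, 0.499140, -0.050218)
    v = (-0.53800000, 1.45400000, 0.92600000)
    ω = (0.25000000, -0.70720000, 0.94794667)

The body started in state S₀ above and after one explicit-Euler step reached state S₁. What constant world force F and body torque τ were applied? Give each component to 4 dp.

F = (-1.9000, 2.7000, -3.7000)
τ = (-0.1900, -0.0300, -0.1200)

rate change Δω = (-0.15000000, -0.00720000, -0.05205333)
τ = I·(Δω/dt) + ω₀×(Iω₀) = (-0.1900, -0.0300, -0.1200)
v₁ − v₀ = (-0.03800000, 0.05400000, -0.07400000)
m·(v₁−v₀)/dt = (-1.9000, 2.7000, -3.7000)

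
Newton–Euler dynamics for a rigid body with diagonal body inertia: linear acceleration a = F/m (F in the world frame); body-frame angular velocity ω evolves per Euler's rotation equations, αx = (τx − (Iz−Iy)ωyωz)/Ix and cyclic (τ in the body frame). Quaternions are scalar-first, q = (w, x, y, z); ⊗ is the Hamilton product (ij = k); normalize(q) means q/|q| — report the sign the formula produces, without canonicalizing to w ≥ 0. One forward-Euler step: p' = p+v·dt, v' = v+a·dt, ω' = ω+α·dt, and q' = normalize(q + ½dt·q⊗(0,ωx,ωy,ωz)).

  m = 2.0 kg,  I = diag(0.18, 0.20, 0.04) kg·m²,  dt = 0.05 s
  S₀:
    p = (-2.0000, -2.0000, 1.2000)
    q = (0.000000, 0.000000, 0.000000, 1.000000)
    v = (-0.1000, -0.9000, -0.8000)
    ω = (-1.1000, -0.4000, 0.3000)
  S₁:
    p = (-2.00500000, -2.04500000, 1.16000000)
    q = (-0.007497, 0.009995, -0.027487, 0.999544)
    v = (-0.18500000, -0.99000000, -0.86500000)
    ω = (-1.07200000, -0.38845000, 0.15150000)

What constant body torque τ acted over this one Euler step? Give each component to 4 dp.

rate change Δω = (0.02800000, 0.01155000, -0.14850000)
precession coupling = (0.0192, -0.0462, 0.0088)
τ = I·(Δω/dt) + ω₀×(Iω₀) = (0.1200, 0.0000, -0.1100)

τ = (0.1200, 0.0000, -0.1100)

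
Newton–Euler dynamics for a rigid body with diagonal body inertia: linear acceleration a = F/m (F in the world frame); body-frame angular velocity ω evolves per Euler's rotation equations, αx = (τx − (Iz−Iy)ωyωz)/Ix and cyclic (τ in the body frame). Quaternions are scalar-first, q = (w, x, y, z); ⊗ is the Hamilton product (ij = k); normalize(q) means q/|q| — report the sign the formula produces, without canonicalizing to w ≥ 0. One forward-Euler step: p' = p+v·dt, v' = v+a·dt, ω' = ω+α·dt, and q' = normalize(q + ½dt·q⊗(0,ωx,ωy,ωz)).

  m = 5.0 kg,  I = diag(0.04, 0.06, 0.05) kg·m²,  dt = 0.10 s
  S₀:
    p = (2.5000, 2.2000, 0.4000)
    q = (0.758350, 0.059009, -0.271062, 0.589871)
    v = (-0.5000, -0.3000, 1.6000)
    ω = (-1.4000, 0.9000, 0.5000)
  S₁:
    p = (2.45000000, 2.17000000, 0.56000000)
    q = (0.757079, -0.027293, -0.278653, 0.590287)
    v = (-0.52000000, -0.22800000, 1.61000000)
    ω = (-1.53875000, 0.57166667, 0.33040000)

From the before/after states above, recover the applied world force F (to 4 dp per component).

v₁ − v₀ = (-0.02000000, 0.07200000, 0.01000000)
applied force F = (-1.0000, 3.6000, 0.5000)

F = (-1.0000, 3.6000, 0.5000)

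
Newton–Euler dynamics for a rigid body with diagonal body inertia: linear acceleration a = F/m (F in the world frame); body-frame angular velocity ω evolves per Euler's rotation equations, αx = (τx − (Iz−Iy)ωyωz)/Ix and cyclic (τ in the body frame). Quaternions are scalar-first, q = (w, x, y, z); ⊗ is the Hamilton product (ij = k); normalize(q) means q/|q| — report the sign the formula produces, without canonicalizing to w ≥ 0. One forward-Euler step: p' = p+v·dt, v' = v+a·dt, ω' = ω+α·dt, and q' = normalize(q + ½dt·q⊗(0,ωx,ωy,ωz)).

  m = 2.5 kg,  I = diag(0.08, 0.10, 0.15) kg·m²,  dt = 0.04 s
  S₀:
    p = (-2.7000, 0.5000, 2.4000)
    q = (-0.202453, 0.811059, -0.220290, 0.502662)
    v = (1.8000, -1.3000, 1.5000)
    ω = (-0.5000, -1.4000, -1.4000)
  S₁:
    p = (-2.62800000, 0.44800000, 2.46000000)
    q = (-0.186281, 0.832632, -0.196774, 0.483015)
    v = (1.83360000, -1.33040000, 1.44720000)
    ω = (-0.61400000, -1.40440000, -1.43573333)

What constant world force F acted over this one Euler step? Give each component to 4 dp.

velocity change Δv = (0.03360000, -0.03040000, -0.05280000)
F = m·Δv/dt = (2.1000, -1.9000, -3.3000)

F = (2.1000, -1.9000, -3.3000)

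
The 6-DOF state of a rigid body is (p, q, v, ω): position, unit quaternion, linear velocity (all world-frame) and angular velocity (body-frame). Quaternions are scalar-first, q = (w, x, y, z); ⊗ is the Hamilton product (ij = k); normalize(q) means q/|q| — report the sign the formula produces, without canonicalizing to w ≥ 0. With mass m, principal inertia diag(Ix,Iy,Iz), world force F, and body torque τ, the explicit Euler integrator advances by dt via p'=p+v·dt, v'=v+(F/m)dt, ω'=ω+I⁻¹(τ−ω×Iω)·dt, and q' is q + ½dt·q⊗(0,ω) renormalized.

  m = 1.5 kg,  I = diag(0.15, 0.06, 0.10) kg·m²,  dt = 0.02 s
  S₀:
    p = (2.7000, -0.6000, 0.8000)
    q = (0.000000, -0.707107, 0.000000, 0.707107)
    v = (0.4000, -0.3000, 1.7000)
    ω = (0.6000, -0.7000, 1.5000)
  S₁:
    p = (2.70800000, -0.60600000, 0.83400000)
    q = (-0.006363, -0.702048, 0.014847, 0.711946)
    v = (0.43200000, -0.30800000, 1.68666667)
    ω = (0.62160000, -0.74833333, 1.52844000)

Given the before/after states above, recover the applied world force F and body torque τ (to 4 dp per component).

F = (2.4000, -0.6000, -1.0000)
τ = (0.1200, -0.1000, 0.1800)

v₁ − v₀ = (0.03200000, -0.00800000, -0.01333333)
applied force F = (2.4000, -0.6000, -1.0000)
ω₁ − ω₀ = (0.02160000, -0.04833333, 0.02844000)
precession coupling = (-0.0420, 0.0450, 0.0378)
applied torque τ = (0.1200, -0.1000, 0.1800)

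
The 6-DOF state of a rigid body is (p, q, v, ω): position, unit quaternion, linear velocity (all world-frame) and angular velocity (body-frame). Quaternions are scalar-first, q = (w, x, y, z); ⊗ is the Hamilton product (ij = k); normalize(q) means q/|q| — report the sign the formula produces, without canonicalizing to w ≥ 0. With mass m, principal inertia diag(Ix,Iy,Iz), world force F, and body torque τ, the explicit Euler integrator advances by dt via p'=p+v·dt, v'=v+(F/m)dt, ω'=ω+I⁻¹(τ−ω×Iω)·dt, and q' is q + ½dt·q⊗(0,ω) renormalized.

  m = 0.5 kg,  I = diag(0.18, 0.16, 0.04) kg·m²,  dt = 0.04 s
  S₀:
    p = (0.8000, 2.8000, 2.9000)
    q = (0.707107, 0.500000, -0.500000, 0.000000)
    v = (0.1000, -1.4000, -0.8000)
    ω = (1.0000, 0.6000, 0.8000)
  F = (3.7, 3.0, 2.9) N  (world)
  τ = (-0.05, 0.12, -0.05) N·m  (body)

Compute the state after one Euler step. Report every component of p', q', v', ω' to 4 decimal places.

p' = (0.8040, 2.7440, 2.8680)
q' = (0.7028, 0.5059, -0.4993, 0.0273)
v' = (0.3960, -1.1600, -0.5680)
ω' = (1.0017, 0.6020, 0.7620)

p' = p + v·dt = (0.8040, 2.7440, 2.8680)
v + (F/m)dt = (0.3960, -1.1600, -0.5680)
ω×(Iω) gyroscopic = (-0.0576, 0.1120, -0.0120)
angular accel α = (0.0422, 0.0500, -0.9500)
ω + α·dt = (1.0017, 0.6020, 0.7620)
q⊗(0,ω) = (-0.2000000, 0.3071070, 0.0242642, 1.3656856)
q + ½dt·q⊗(0,ω), renormalized = (0.7028, 0.5059, -0.4993, 0.0273)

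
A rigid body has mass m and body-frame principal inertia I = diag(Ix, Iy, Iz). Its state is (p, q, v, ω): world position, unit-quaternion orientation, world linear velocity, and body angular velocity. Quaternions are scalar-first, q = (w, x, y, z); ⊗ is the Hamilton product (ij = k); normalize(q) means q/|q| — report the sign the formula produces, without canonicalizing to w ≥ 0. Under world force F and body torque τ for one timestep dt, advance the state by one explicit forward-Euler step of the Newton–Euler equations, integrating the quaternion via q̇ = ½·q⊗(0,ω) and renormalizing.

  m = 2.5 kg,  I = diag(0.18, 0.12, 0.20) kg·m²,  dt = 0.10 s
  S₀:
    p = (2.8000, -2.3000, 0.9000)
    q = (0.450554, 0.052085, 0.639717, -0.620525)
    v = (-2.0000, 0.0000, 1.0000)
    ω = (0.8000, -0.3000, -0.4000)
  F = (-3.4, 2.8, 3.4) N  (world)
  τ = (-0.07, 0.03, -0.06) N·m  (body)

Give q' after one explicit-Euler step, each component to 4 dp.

Hamilton product q⊗(0,ω) = (-0.0979629, -0.0816011, -0.6107522, -0.7076207)
q' = normalize(q + ½dt·q⊗(0,ω)) = (0.4452, 0.0480, 0.6085, -0.6552)

q' = (0.4452, 0.0480, 0.6085, -0.6552)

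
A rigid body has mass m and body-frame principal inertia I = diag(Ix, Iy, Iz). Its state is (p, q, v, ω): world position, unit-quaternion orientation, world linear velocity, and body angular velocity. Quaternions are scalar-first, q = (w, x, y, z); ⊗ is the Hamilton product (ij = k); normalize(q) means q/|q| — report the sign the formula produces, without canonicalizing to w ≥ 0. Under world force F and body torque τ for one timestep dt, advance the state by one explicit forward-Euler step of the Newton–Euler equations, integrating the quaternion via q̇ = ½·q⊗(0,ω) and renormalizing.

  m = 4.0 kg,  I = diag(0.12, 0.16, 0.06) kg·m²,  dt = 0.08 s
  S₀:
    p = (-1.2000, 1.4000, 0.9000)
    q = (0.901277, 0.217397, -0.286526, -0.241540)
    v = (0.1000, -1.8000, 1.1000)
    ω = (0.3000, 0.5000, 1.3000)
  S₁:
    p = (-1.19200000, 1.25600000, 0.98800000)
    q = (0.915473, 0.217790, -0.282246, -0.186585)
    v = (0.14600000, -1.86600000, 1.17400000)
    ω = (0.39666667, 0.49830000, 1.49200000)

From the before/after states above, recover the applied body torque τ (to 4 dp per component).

τ = (0.0800, 0.0200, 0.1500)

rate change Δω = (0.09666667, -0.00170000, 0.19200000)
τ = I·(Δω/dt) + ω₀×(Iω₀) = (0.0800, 0.0200, 0.1500)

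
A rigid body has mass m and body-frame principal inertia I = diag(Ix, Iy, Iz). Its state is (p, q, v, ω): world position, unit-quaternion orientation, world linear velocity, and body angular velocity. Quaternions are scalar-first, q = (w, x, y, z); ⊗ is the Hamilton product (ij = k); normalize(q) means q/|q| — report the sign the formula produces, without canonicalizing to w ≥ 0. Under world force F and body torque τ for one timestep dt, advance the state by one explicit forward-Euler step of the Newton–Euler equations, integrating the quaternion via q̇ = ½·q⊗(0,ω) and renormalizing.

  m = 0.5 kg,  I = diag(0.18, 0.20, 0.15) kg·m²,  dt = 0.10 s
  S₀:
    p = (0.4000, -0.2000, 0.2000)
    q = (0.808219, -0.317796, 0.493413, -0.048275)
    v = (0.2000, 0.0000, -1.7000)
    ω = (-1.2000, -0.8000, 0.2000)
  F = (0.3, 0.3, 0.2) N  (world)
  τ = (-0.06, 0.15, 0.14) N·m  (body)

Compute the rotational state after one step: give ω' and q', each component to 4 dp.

ω' = (-1.2378, -0.7214, 0.2805)
q' = (0.8072, -0.3623, 0.4659, 0.0021)

precession coupling ω×(Iω) = (0.0080, -0.0072, 0.0192)
(τ − ω×Iω)/I = (-0.3778, 0.7860, 0.8053)
new body rate ω' = (-1.2378, -0.7214, 0.2805)
q⊗(0,ω) = (0.0230302, -0.9098002, -0.5250860, 1.0079762)
updated quaternion q' = (0.8072, -0.3623, 0.4659, 0.0021)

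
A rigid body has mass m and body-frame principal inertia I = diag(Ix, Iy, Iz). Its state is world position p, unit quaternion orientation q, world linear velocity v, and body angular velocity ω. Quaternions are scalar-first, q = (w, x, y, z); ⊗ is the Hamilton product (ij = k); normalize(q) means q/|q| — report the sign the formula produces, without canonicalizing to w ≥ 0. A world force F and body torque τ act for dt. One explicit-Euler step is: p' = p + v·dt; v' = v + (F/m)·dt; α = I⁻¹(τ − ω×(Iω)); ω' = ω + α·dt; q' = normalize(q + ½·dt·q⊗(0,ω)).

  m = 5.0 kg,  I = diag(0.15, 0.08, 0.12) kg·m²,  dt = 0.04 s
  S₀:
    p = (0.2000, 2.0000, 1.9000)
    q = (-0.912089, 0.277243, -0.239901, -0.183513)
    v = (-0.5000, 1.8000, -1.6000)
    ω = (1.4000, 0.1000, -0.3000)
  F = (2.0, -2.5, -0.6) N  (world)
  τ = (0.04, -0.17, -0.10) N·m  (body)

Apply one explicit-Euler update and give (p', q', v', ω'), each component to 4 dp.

linear accel F/m = (0.4000, -0.5000, -0.1200)
p + v·dt = (0.1800, 2.0720, 1.8360)
v' = v + a·dt = (-0.4840, 1.7800, -1.6048)
α = I⁻¹(τ − ω×Iω) = (0.2747, -1.9675, -0.7517)
new body rate ω' = (1.4110, 0.0213, -0.3301)
q⊗(0,ω) = (-0.4192040, -1.1866030, -0.2649542, 0.6372124)
updated quaternion q' = (-0.9201, 0.2534, -0.2451, -0.1707)

p' = (0.1800, 2.0720, 1.8360)
q' = (-0.9201, 0.2534, -0.2451, -0.1707)
v' = (-0.4840, 1.7800, -1.6048)
ω' = (1.4110, 0.0213, -0.3301)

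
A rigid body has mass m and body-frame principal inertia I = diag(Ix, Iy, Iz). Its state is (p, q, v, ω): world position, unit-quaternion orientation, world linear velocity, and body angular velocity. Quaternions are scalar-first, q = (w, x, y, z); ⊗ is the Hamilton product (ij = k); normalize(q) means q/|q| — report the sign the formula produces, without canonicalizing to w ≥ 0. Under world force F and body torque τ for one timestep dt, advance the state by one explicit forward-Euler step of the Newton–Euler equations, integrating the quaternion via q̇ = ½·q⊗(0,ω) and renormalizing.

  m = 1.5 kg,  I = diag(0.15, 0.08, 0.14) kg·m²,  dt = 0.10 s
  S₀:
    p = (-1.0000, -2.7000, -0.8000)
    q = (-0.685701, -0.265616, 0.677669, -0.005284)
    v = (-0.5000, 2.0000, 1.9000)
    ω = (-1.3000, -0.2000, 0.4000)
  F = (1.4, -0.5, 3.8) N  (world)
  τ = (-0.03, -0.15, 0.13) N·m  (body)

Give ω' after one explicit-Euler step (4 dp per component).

ω' = (-1.3168, -0.3810, 0.5059)

angular accel α = (-0.1680, -1.8100, 1.0586)
ω' = ω + α·dt = (-1.3168, -0.3810, 0.5059)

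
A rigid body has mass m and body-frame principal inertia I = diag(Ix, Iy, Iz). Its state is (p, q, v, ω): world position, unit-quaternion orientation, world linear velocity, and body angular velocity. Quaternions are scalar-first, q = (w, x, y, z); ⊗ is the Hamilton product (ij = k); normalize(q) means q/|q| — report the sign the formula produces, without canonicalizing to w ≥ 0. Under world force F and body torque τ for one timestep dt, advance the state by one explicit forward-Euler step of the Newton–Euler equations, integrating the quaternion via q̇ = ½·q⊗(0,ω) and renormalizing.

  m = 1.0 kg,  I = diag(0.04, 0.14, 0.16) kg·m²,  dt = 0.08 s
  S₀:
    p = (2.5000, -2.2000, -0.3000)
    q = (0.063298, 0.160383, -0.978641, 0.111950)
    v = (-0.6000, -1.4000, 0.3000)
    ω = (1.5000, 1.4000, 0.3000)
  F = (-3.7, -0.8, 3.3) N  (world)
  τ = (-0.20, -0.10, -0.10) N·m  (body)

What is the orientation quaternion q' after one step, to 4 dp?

2q̇ = q⊗(0,ω) = (1.0959379, -0.3553753, 0.2084273, 1.7114871)
q + ½dt·q⊗(0,ω), renormalized = (0.1068, 0.1457, -0.9670, 0.1798)

q' = (0.1068, 0.1457, -0.9670, 0.1798)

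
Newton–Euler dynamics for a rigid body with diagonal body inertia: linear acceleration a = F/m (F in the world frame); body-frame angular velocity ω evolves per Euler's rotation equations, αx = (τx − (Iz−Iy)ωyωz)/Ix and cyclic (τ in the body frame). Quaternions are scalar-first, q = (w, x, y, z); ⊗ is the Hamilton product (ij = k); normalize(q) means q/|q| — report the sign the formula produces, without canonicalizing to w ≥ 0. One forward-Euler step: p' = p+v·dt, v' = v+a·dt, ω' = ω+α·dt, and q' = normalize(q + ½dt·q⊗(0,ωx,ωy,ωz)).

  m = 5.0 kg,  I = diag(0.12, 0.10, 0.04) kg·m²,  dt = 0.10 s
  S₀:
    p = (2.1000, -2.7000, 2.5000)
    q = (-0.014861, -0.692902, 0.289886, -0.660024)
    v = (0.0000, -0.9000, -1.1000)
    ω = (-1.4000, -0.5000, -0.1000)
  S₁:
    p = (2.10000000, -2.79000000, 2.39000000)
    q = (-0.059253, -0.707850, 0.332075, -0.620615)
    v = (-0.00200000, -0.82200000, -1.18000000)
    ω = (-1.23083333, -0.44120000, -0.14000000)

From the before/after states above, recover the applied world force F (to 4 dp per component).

v₁ − v₀ = (-0.00200000, 0.07800000, -0.08000000)
F = m·Δv/dt = (-0.1000, 3.9000, -4.0000)

F = (-0.1000, 3.9000, -4.0000)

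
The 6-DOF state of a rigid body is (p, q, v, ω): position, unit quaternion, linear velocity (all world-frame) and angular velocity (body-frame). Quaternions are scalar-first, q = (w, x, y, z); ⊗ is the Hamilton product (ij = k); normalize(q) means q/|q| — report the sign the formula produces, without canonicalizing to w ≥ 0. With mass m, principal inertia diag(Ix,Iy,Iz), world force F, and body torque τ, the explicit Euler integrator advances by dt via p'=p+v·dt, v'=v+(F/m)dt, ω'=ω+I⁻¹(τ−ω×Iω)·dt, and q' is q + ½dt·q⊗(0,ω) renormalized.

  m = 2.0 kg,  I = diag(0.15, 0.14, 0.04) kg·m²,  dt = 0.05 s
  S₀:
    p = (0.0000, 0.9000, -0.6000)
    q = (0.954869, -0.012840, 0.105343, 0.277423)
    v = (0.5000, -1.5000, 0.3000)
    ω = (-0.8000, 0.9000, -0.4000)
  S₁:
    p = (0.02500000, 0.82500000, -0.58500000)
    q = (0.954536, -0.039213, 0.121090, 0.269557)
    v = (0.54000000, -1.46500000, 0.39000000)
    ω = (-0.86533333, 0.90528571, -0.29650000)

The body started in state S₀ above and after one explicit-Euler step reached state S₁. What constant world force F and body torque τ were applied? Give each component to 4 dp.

Δω = ω₁−ω₀ = (-0.06533333, 0.00528571, 0.10350000)
precession coupling = (0.0360, 0.0352, 0.0072)
I·α + gyro = (-0.1600, 0.0500, 0.0900)
Δv = v₁−v₀ = (0.04000000, 0.03500000, 0.09000000)
applied force F = (1.6000, 1.4000, 3.6000)

F = (1.6000, 1.4000, 3.6000)
τ = (-0.1600, 0.0500, 0.0900)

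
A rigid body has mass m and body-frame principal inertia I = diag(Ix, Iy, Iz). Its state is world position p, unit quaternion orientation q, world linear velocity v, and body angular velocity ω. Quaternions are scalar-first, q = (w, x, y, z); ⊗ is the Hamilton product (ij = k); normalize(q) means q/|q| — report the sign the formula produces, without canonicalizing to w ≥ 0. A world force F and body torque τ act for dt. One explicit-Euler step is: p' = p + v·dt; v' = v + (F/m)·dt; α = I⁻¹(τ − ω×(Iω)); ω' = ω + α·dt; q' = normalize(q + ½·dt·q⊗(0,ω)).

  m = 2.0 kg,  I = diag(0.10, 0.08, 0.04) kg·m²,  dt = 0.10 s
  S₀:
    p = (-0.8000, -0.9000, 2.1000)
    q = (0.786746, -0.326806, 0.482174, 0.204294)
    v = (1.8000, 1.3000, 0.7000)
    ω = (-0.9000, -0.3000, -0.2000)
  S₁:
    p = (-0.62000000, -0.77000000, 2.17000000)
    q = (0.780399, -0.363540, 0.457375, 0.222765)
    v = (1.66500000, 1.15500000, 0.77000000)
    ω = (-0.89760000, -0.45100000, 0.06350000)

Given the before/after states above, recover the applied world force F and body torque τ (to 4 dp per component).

Δω = ω₁−ω₀ = (0.00240000, -0.15100000, 0.26350000)
ω₀×(Iω₀) = (-0.0024, 0.0108, -0.0054)
I·α + gyro = (0.0000, -0.1100, 0.1000)
v₁ − v₀ = (-0.13500000, -0.14500000, 0.07000000)
m·(v₁−v₀)/dt = (-2.7000, -2.9000, 1.4000)

F = (-2.7000, -2.9000, 1.4000)
τ = (0.0000, -0.1100, 0.1000)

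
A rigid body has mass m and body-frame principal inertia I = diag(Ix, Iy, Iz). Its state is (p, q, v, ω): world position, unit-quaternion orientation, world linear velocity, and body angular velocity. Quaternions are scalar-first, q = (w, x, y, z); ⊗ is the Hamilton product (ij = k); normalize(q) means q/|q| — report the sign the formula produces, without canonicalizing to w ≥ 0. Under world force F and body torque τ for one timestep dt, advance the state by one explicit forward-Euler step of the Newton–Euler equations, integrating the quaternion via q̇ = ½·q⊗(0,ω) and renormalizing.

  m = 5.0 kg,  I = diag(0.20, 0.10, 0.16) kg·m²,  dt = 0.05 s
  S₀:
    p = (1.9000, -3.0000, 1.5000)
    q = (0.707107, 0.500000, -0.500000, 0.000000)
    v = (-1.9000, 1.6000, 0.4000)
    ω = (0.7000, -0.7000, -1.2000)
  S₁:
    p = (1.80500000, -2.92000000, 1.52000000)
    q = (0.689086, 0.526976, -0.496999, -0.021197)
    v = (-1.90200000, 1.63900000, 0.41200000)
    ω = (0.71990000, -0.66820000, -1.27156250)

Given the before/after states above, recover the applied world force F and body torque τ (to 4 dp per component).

rate change Δω = (0.01990000, 0.03180000, -0.07156250)
ω₀×(Iω₀) = (0.0504, -0.0336, 0.0490)
I·α + gyro = (0.1300, 0.0300, -0.1800)
Δv = v₁−v₀ = (-0.00200000, 0.03900000, 0.01200000)
m·(v₁−v₀)/dt = (-0.2000, 3.9000, 1.2000)

F = (-0.2000, 3.9000, 1.2000)
τ = (0.1300, 0.0300, -0.1800)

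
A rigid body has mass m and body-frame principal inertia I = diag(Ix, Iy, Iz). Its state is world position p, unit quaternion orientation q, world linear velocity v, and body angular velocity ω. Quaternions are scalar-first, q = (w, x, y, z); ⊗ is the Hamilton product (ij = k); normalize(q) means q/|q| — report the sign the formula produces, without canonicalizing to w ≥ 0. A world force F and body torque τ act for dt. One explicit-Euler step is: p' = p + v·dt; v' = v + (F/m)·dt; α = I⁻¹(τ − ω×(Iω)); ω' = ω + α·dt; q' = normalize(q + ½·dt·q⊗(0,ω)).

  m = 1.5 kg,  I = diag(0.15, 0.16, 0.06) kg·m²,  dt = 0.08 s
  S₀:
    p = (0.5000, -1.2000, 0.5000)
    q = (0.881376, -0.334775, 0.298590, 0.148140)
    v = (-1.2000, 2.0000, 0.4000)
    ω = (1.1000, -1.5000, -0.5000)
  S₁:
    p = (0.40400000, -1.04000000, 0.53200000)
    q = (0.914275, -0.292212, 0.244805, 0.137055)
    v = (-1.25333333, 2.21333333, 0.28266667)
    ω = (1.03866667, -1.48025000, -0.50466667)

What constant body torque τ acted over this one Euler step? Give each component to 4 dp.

ω₁ − ω₀ = (-0.06133333, 0.01975000, -0.00466667)
ω₀×(Iω₀) = (-0.0750, -0.0495, -0.0165)
applied torque τ = (-0.1900, -0.0100, -0.0200)

τ = (-0.1900, -0.0100, -0.0200)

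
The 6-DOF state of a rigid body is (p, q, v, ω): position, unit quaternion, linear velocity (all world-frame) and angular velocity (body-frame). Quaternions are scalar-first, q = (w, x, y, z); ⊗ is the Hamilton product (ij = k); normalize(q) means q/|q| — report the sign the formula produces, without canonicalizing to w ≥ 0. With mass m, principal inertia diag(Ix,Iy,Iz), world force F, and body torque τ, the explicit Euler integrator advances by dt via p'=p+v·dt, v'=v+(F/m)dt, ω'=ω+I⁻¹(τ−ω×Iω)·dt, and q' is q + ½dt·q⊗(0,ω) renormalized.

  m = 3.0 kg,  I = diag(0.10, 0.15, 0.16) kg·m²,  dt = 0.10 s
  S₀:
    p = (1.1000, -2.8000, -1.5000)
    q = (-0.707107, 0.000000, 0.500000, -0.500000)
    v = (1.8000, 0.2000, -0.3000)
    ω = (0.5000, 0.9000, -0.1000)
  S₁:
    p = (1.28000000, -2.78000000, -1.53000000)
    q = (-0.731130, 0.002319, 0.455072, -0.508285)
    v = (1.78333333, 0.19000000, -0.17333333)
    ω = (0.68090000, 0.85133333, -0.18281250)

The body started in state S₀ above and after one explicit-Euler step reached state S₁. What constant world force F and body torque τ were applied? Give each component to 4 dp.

F = (-0.5000, -0.3000, 3.8000)
τ = (0.1800, -0.0700, -0.1100)

ω₁ − ω₀ = (0.18090000, -0.04866667, -0.08281250)
ω₀×(Iω₀) = (-0.0009, 0.0030, 0.0225)
applied torque τ = (0.1800, -0.0700, -0.1100)
Δv = v₁−v₀ = (-0.01666667, -0.01000000, 0.12666667)
applied force F = (-0.5000, -0.3000, 3.8000)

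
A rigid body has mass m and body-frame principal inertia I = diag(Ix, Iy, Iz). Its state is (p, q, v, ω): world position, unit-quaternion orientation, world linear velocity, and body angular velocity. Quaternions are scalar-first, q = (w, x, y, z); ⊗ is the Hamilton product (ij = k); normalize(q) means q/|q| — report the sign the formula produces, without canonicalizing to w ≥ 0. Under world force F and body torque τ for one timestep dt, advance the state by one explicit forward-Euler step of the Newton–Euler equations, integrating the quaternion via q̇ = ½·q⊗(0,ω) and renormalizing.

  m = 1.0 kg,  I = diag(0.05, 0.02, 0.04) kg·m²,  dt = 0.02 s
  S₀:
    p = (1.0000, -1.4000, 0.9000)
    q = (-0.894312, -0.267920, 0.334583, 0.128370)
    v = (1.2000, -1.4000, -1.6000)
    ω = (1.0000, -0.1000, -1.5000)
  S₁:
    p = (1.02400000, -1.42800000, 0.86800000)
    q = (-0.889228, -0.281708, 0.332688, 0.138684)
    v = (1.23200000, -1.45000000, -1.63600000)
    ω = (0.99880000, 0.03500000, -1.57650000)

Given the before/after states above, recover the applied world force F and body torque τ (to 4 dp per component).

Δv = v₁−v₀ = (0.03200000, -0.05000000, -0.03600000)
applied force F = (1.6000, -2.5000, -1.8000)
ω₁ − ω₀ = (-0.00120000, 0.13500000, -0.07650000)
ω₀×(Iω₀) = (0.0030, -0.0150, 0.0030)
I·α + gyro = (0.0000, 0.1200, -0.1500)

F = (1.6000, -2.5000, -1.8000)
τ = (0.0000, 0.1200, -0.1500)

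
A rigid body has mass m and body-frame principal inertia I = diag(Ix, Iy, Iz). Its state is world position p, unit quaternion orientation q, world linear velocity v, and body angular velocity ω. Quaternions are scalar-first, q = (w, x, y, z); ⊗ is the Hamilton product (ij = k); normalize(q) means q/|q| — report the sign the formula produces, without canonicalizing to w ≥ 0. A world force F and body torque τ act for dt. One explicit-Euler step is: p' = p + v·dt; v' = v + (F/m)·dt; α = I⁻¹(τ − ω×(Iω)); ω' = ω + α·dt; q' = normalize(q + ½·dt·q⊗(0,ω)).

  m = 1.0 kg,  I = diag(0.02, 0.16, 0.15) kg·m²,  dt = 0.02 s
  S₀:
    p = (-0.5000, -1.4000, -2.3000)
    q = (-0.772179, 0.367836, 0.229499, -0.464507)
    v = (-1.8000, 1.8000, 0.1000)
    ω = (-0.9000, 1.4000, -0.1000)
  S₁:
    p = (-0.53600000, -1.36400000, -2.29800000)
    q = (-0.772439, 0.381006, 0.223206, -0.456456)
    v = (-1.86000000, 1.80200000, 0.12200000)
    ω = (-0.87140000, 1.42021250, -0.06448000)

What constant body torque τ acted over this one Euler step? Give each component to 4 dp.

rate change Δω = (0.02860000, 0.02021250, 0.03552000)
ω₀×(Iω₀) = (0.0014, -0.0117, -0.1764)
applied torque τ = (0.0300, 0.1500, 0.0900)

τ = (0.0300, 0.1500, 0.0900)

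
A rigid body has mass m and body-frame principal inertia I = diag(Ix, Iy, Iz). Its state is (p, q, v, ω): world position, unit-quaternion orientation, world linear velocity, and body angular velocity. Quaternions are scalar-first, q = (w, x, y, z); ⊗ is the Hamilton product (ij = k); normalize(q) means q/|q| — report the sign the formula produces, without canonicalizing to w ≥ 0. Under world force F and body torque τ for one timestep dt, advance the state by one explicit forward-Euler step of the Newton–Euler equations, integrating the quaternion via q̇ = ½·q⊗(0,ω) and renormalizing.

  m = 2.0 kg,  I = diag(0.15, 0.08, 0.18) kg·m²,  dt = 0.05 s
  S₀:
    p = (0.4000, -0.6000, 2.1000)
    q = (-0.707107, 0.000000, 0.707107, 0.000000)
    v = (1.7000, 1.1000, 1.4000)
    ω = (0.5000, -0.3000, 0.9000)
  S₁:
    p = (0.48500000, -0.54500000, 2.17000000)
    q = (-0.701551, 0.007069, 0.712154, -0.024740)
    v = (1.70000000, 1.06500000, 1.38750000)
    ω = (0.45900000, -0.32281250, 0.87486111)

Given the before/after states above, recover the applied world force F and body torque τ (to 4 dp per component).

F = (0.0000, -1.4000, -0.5000)
τ = (-0.1500, -0.0500, -0.0800)

ω₁ − ω₀ = (-0.04100000, -0.02281250, -0.02513889)
gyro term ω₀×Iω₀ = (-0.0270, -0.0135, 0.0105)
applied torque τ = (-0.1500, -0.0500, -0.0800)
v₁ − v₀ = (0.00000000, -0.03500000, -0.01250000)
F = m·Δv/dt = (0.0000, -1.4000, -0.5000)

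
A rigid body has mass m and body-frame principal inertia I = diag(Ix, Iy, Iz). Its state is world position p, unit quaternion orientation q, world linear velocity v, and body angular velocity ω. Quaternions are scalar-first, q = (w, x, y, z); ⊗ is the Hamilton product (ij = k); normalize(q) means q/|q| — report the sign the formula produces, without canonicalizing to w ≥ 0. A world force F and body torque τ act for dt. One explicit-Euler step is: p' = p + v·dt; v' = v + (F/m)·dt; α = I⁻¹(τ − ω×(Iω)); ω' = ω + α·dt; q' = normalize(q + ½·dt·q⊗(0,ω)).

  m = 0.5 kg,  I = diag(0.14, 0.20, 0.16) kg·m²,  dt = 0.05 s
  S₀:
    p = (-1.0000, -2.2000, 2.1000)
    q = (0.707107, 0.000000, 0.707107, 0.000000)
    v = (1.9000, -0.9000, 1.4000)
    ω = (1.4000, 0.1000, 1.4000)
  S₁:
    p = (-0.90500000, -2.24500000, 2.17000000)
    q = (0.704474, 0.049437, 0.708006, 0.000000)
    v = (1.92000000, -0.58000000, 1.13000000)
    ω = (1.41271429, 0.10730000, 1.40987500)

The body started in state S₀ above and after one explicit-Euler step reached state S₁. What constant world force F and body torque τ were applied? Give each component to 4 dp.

F = (0.2000, 3.2000, -2.7000)
τ = (0.0300, -0.0100, 0.0400)

rate change Δω = (0.01271429, 0.00730000, 0.00987500)
I·α + gyro = (0.0300, -0.0100, 0.0400)
v₁ − v₀ = (0.02000000, 0.32000000, -0.27000000)
m·(v₁−v₀)/dt = (0.2000, 3.2000, -2.7000)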